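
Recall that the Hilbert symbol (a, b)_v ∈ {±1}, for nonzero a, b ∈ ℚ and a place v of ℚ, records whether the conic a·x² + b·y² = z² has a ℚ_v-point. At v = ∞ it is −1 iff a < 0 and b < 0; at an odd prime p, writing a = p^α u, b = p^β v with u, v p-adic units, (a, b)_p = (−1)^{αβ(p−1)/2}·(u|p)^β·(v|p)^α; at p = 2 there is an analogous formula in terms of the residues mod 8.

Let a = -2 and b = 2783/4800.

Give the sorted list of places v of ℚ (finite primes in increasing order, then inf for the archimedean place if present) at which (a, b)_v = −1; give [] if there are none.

(a, b) ≡ (-2, 69) mod (ℚ^×)²; places V = {2, 3, 5, 11, 23, ∞}.
(a,b)_23: α=0, u≡21; β=1, v≡9 (mod 23); (21|23)=-1, (9|23)=+1; sign (−1)^0·-1^1·+1^0 = -1.
(a,b)_∞: sgn(-2)=−, sgn(69)=+, so +1.
(a,b)_2: α=1, β=-6; u≡7, v≡5 (mod 8); ε(u)ε(v)=1·0, αω(v)=1·1, βω(u)=-6·0; sum ≡ 1  ⇒  -1.
(a,b)_5: α=0, u≡3; β=-2, v≡4 (mod 5); (3|5)=-1, (4|5)=+1; sign (−1)^0·-1^-2·+1^0 = +1.
(a,b)_11: α=0, u≡9; β=2, v≡3 (mod 11); (9|11)=+1, (3|11)=+1; sign (−1)^0·+1^2·+1^0 = +1.
(a,b)_3: α=0, u≡1; β=-1, v≡2 (mod 3); (1|3)=+1, (2|3)=-1; sign (−1)^0·+1^-1·-1^0 = +1.
|Ram(-2, 69)| = 2, even; anisotropic at {2, 23}.

[2, 23]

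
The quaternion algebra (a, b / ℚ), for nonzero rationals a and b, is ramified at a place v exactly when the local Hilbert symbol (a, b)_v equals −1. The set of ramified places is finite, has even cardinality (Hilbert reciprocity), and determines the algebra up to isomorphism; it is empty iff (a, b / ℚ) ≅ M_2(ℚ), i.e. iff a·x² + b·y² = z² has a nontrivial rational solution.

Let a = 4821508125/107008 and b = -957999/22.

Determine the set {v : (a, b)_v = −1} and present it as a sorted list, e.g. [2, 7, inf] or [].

[3, 7, 11, 17]

Mod squares: a ≡ 149226, b ≡ -8778. Check v ∈ {∞, 2, 3, 5, 7, 11, 17, 19}.
v=3: a=3^3·(≡2), b=3^1·(≡2) mod 3; (2|3)=-1, (2|3)=-1; (−1)^{3·1·1}·(-1)^1·(-1)^3 = -1.
v=2: v_2(a)=-9, v_2(b)=-1; units ≡ 5, 3 (mod 8); ε·ε+αω+βω = 0·1+-9·1+-1·1 ≡ 0  ⇒  (a,b)_2 = +1.
v=19: a=19^-1·(≡6), b=19^1·(≡8) mod 19; (6|19)=+1, (8|19)=-1; (−1)^{-1·1·9}·(+1)^1·(-1)^-1 = +1.
v=∞: 149226 > 0 and -8778 < 0  ⇒  (a,b)_∞ = +1.
v=11: a=11^-1·(≡4), b=11^-1·(≡1) mod 11; (4|11)=+1, (1|11)=+1; (−1)^{-1·-1·5}·(+1)^-1·(+1)^-1 = -1.
v=5: a=5^4·(≡1), b=5^0·(≡3) mod 5; (1|5)=+1, (3|5)=-1; (−1)^{4·0·2}·(+1)^0·(-1)^4 = +1.
v=7: a=7^5·(≡6), b=7^5·(≡6) mod 7; (6|7)=-1, (6|7)=-1; (−1)^{5·5·3}·(-1)^5·(-1)^5 = -1.
v=17: a=17^1·(≡7), b=17^0·(≡14) mod 17; (7|17)=-1, (14|17)=-1; (−1)^{1·0·8}·(-1)^0·(-1)^1 = -1.
(149226, -8778 / ℚ) ramifies at {3, 7, 11, 17}: a division algebra.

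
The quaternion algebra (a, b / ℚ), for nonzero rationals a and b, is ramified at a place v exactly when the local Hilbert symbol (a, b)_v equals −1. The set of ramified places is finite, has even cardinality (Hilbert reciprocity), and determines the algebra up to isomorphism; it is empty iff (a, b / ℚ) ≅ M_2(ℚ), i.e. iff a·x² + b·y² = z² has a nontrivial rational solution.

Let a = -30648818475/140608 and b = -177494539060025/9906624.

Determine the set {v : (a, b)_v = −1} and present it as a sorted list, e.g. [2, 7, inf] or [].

Mod squares: a ≡ -143, b ≡ -14968239. Check v ∈ {∞, 2, 3, 5, 7, 11, 13, 17, 23, 37, 41}.
v=23: a=23^2·(≡18), b=23^3·(≡11) mod 23; (18|23)=+1, (11|23)=-1; (−1)^{2·3·11}·(+1)^3·(-1)^2 = +1.
v=∞: -143 < 0 and -14968239 < 0  ⇒  (a,b)_∞ = -1.
v=37: a=37^0·(≡8), b=37^1·(≡16) mod 37; (8|37)=-1, (16|37)=+1; (−1)^{0·1·18}·(-1)^1·(+1)^0 = -1.
v=3: a=3^6·(≡1), b=3^-5·(≡1) mod 3; (1|3)=+1, (1|3)=+1; (−1)^{6·-5·1}·(+1)^-5·(+1)^6 = +1.
v=2: v_2(a)=-6, v_2(b)=-6; units ≡ 1, 1 (mod 8); ε·ε+αω+βω = 0·0+-6·0+-6·0 ≡ 0  ⇒  (a,b)_2 = +1.
v=13: a=13^-3·(≡2), b=13^-1·(≡8) mod 13; (2|13)=-1, (8|13)=-1; (−1)^{-3·-1·6}·(-1)^-1·(-1)^-3 = +1.
v=5: a=5^2·(≡2), b=5^2·(≡1) mod 5; (2|5)=-1, (1|5)=+1; (−1)^{2·2·2}·(-1)^2·(+1)^2 = +1.
v=11: a=11^1·(≡1), b=11^3·(≡10) mod 11; (1|11)=+1, (10|11)=-1; (−1)^{1·3·5}·(+1)^3·(-1)^1 = +1.
v=17: a=17^2·(≡12), b=17^2·(≡12) mod 17; (12|17)=-1, (12|17)=-1; (−1)^{2·2·8}·(-1)^2·(-1)^2 = +1.
v=41: a=41^0·(≡39), b=41^1·(≡34) mod 41; (39|41)=+1, (34|41)=-1; (−1)^{0·1·20}·(+1)^1·(-1)^0 = +1.
v=7: a=7^0·(≡2), b=7^-2·(≡1) mod 7; (2|7)=+1, (1|7)=+1; (−1)^{0·-2·3}·(+1)^-2·(+1)^0 = +1.
Ram(-143, -14968239) = {37, ∞}; no ℚ_37-point on the conic.

[37, inf]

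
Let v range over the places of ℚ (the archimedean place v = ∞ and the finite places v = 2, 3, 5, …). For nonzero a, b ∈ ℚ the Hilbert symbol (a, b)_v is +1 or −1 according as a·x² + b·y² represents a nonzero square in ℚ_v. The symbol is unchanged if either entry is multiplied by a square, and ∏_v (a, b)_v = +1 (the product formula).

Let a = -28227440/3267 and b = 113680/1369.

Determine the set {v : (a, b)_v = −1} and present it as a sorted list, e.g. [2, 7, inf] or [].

(a, b) ≡ (-10005, 145) mod (ℚ^×)²; places V = {2, 3, 5, 7, 11, 23, 29, 37, ∞}.
(a,b)_37: α=0, u≡31; β=-2, v≡16 (mod 37); (31|37)=-1, (16|37)=+1; sign (−1)^0·-1^-2·+1^0 = +1.
(a,b)_23: α=3, u≡3; β=0, v≡5 (mod 23); (3|23)=+1, (5|23)=-1; sign (−1)^0·+1^0·-1^3 = -1.
(a,b)_5: α=1, u≡1; β=1, v≡4 (mod 5); (1|5)=+1, (4|5)=+1; sign (−1)^0·+1^1·+1^1 = +1.
(a,b)_7: α=0, u≡5; β=2, v≡6 (mod 7); (5|7)=-1, (6|7)=-1; sign (−1)^0·-1^2·-1^0 = +1.
(a,b)_3: α=-3, u≡1; β=0, v≡1 (mod 3); (1|3)=+1, (1|3)=+1; sign (−1)^0·+1^0·+1^-3 = +1.
(a,b)_29: α=1, u≡12; β=1, v≡25 (mod 29); (12|29)=-1, (25|29)=+1; sign (−1)^0·-1^1·+1^1 = -1.
(a,b)_∞: sgn(-10005)=−, sgn(145)=+, so +1.
(a,b)_2: α=4, β=4; u≡3, v≡1 (mod 8); ε(u)ε(v)=1·0, αω(v)=4·0, βω(u)=4·1; sum ≡ 0  ⇒  +1.
(a,b)_11: α=-2, u≡9; β=0, v≡10 (mod 11); (9|11)=+1, (10|11)=-1; sign (−1)^0·+1^0·-1^-2 = +1.
Ram(-10005, 145) = {23, 29}; no ℚ_23-point on the conic.

[23, 29]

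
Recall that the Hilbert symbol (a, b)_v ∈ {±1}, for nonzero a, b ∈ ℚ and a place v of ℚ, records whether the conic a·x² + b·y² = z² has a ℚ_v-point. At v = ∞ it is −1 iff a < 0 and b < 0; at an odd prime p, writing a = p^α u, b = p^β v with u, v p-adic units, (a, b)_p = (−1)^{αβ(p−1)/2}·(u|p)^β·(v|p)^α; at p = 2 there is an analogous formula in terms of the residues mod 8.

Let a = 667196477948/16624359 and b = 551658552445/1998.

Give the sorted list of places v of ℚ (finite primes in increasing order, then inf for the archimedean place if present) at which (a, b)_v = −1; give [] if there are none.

Mod squares: a ≡ 15873, b ≡ 1486823910. Check v ∈ {∞, 2, 3, 5, 7, 11, 13, 17, 19, 29, 37, 41, 43}.
v=3: a=3^-5·(≡2), b=3^-3·(≡2) mod 3; (2|3)=-1, (2|3)=-1; (−1)^{-5·-3·1}·(-1)^-3·(-1)^-5 = -1.
v=13: a=13^1·(≡3), b=13^1·(≡11) mod 13; (3|13)=+1, (11|13)=-1; (−1)^{1·1·6}·(+1)^1·(-1)^1 = -1.
v=2: v_2(a)=2, v_2(b)=-1; units ≡ 1, 3 (mod 8); ε·ε+αω+βω = 0·1+2·1+-1·0 ≡ 0  ⇒  (a,b)_2 = +1.
v=29: a=29^0·(≡18), b=29^1·(≡4) mod 29; (18|29)=-1, (4|29)=+1; (−1)^{0·1·14}·(-1)^1·(+1)^0 = -1.
v=43: a=43^-2·(≡17), b=43^0·(≡14) mod 43; (17|43)=+1, (14|43)=+1; (−1)^{-2·0·21}·(+1)^0·(+1)^-2 = +1.
v=11: a=11^1·(≡8), b=11^1·(≡7) mod 11; (8|11)=-1, (7|11)=-1; (−1)^{1·1·5}·(-1)^1·(-1)^1 = -1.
v=41: a=41^2·(≡22), b=41^2·(≡1) mod 41; (22|41)=-1, (1|41)=+1; (−1)^{2·2·20}·(-1)^2·(+1)^2 = +1.
v=∞: 15873 > 0 and 1486823910 > 0  ⇒  (a,b)_∞ = +1.
v=5: a=5^0·(≡2), b=5^1·(≡3) mod 5; (2|5)=-1, (3|5)=-1; (−1)^{0·1·2}·(-1)^1·(-1)^0 = -1.
v=17: a=17^2·(≡6), b=17^1·(≡5) mod 17; (6|17)=-1, (5|17)=-1; (−1)^{2·1·8}·(-1)^1·(-1)^2 = -1.
v=37: a=37^-1·(≡32), b=37^-1·(≡34) mod 37; (32|37)=-1, (34|37)=+1; (−1)^{-1·-1·18}·(-1)^-1·(+1)^-1 = -1.
v=19: a=19^0·(≡2), b=19^1·(≡3) mod 19; (2|19)=-1, (3|19)=-1; (−1)^{0·1·9}·(-1)^1·(-1)^0 = -1.
v=7: a=7^4·(≡1), b=7^2·(≡5) mod 7; (1|7)=+1, (5|7)=-1; (−1)^{4·2·3}·(+1)^2·(-1)^4 = +1.
|Ram(15873, 1486823910)| = 8, even; anisotropic at {3, 5, 11, 13, 17, 19, 29, 37}.

[3, 5, 11, 13, 17, 19, 29, 37]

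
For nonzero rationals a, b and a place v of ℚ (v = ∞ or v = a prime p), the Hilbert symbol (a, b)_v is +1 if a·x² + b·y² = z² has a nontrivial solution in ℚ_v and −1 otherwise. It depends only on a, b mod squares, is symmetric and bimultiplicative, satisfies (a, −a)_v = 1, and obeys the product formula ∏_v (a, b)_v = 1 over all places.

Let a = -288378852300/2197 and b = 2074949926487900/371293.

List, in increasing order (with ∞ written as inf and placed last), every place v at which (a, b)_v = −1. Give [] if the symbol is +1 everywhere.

[7, 11]

Mod squares: a ≡ -2431, b ≡ 1547. Check v ∈ {∞, 2, 3, 5, 7, 11, 13, 17, 29}.
v=3: a=3^2·(≡2), b=3^0·(≡2) mod 3; (2|3)=-1, (2|3)=-1; (−1)^{2·0·1}·(-1)^0·(-1)^2 = +1.
v=17: a=17^3·(≡6), b=17^3·(≡14) mod 17; (6|17)=-1, (14|17)=-1; (−1)^{3·3·8}·(-1)^3·(-1)^3 = +1.
v=5: a=5^2·(≡4), b=5^2·(≡2) mod 5; (4|5)=+1, (2|5)=-1; (−1)^{2·2·2}·(+1)^2·(-1)^2 = +1.
v=29: a=29^0·(≡9), b=29^2·(≡27) mod 29; (9|29)=+1, (27|29)=-1; (−1)^{0·2·14}·(+1)^2·(-1)^0 = +1.
v=∞: -2431 < 0 and 1547 > 0  ⇒  (a,b)_∞ = +1.
v=11: a=11^3·(≡6), b=11^4·(≡7) mod 11; (6|11)=-1, (7|11)=-1; (−1)^{3·4·5}·(-1)^4·(-1)^3 = -1.
v=7: a=7^2·(≡3), b=7^3·(≡1) mod 7; (3|7)=-1, (1|7)=+1; (−1)^{2·3·3}·(-1)^3·(+1)^2 = -1.
v=13: a=13^-3·(≡7), b=13^-5·(≡7) mod 13; (7|13)=-1, (7|13)=-1; (−1)^{-3·-5·6}·(-1)^-5·(-1)^-3 = +1.
v=2: v_2(a)=2, v_2(b)=2; units ≡ 1, 3 (mod 8); ε·ε+αω+βω = 0·1+2·1+2·0 ≡ 0  ⇒  (a,b)_2 = +1.
Ram(-2431, 1547) = {7, 11}; no ℚ_7-point on the conic.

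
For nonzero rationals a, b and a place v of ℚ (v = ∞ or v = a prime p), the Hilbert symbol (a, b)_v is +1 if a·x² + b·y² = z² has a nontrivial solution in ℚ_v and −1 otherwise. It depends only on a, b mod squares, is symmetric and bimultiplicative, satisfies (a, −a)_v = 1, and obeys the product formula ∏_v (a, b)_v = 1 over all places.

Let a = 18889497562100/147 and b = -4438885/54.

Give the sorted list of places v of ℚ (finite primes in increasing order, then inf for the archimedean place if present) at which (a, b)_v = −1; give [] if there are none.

Mod squares: a ≡ 87, b ≡ -220110. Check v ∈ {∞, 2, 3, 5, 7, 11, 23, 29}.
v=5: a=5^2·(≡2), b=5^1·(≡2) mod 5; (2|5)=-1, (2|5)=-1; (−1)^{2·1·2}·(-1)^1·(-1)^2 = -1.
v=29: a=29^3·(≡21), b=29^1·(≡8) mod 29; (21|29)=-1, (8|29)=-1; (−1)^{3·1·14}·(-1)^1·(-1)^3 = +1.
v=2: v_2(a)=2, v_2(b)=-1; units ≡ 7, 1 (mod 8); ε·ε+αω+βω = 1·0+2·0+-1·0 ≡ 0  ⇒  (a,b)_2 = +1.
v=7: a=7^-2·(≡6), b=7^0·(≡5) mod 7; (6|7)=-1, (5|7)=-1; (−1)^{-2·0·3}·(-1)^0·(-1)^-2 = +1.
v=23: a=23^2·(≡12), b=23^1·(≡17) mod 23; (12|23)=+1, (17|23)=-1; (−1)^{2·1·11}·(+1)^1·(-1)^2 = +1.
v=3: a=3^-1·(≡2), b=3^-3·(≡1) mod 3; (2|3)=-1, (1|3)=+1; (−1)^{-1·-3·1}·(-1)^-3·(+1)^-1 = +1.
v=∞: 87 > 0 and -220110 < 0  ⇒  (a,b)_∞ = +1.
v=11: a=11^4·(≡6), b=11^3·(≡2) mod 11; (6|11)=-1, (2|11)=-1; (−1)^{4·3·5}·(-1)^3·(-1)^4 = -1.
|Ram(87, -220110)| = 2, even; anisotropic at {5, 11}.

[5, 11]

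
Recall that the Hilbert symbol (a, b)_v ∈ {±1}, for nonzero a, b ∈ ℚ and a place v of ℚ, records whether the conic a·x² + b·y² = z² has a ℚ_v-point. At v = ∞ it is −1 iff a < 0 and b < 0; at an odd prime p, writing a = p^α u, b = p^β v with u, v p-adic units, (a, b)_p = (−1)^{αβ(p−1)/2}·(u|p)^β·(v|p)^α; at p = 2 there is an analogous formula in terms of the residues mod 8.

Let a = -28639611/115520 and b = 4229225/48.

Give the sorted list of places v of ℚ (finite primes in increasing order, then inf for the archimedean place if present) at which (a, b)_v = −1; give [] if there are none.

[5, 11]

Mod squares: a ≡ -455, b ≡ 3003. Check v ∈ {∞, 2, 3, 5, 7, 11, 13, 17, 19}.
v=13: a=13^1·(≡12), b=13^3·(≡3) mod 13; (12|13)=+1, (3|13)=+1; (−1)^{1·3·6}·(+1)^3·(+1)^1 = +1.
v=11: a=11^2·(≡2), b=11^1·(≡9) mod 11; (2|11)=-1, (9|11)=+1; (−1)^{2·1·5}·(-1)^1·(+1)^2 = -1.
v=∞: -455 < 0 and 3003 > 0  ⇒  (a,b)_∞ = +1.
v=19: a=19^-2·(≡6), b=19^0·(≡11) mod 19; (6|19)=+1, (11|19)=+1; (−1)^{-2·0·9}·(+1)^0·(+1)^-2 = +1.
v=17: a=17^2·(≡9), b=17^0·(≡6) mod 17; (9|17)=+1, (6|17)=-1; (−1)^{2·0·8}·(+1)^0·(-1)^2 = +1.
v=5: a=5^-1·(≡1), b=5^2·(≡3) mod 5; (1|5)=+1, (3|5)=-1; (−1)^{-1·2·2}·(+1)^2·(-1)^-1 = -1.
v=3: a=3^2·(≡1), b=3^-1·(≡2) mod 3; (1|3)=+1, (2|3)=-1; (−1)^{2·-1·1}·(+1)^-1·(-1)^2 = +1.
v=7: a=7^1·(≡6), b=7^1·(≡2) mod 7; (6|7)=-1, (2|7)=+1; (−1)^{1·1·3}·(-1)^1·(+1)^1 = +1.
v=2: v_2(a)=-6, v_2(b)=-4; units ≡ 1, 3 (mod 8); ε·ε+αω+βω = 0·1+-6·1+-4·0 ≡ 0  ⇒  (a,b)_2 = +1.
Ram(-455, 3003) = {5, 11}; no ℚ_5-point on the conic.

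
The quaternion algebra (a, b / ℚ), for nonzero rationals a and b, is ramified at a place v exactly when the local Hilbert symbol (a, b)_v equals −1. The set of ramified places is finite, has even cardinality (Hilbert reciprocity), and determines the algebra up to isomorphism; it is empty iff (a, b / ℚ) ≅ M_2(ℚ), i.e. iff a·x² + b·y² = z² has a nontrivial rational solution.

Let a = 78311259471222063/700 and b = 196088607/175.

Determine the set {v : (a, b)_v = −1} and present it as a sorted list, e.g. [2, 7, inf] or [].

(a, b) ≡ (1001, 1729) mod (ℚ^×)²; places V = {2, 3, 5, 7, 11, 13, 19, 29, ∞}.
(a,b)_11: α=5, u≡5; β=2, v≡8 (mod 11); (5|11)=+1, (8|11)=-1; sign (−1)^0·+1^2·-1^5 = -1.
(a,b)_29: α=2, u≡2; β=0, v≡3 (mod 29); (2|29)=-1, (3|29)=-1; sign (−1)^0·-1^0·-1^2 = +1.
(a,b)_3: α=6, u≡2; β=8, v≡1 (mod 3); (2|3)=-1, (1|3)=+1; sign (−1)^0·-1^8·+1^6 = +1.
(a,b)_∞: sgn(1001)=+, sgn(1729)=+, so +1.
(a,b)_2: α=-2, β=0; u≡1, v≡1 (mod 8); ε(u)ε(v)=0·0, αω(v)=-2·0, βω(u)=0·0; sum ≡ 0  ⇒  +1.
(a,b)_19: α=2, u≡8; β=1, v≡13 (mod 19); (8|19)=-1, (13|19)=-1; sign (−1)^0·-1^1·-1^2 = -1.
(a,b)_13: α=3, u≡10; β=1, v≡10 (mod 13); (10|13)=+1, (10|13)=+1; sign (−1)^0·+1^1·+1^3 = +1.
(a,b)_7: α=-1, u≡3; β=-1, v≡2 (mod 7); (3|7)=-1, (2|7)=+1; sign (−1)^1·-1^-1·+1^-1 = +1.
(a,b)_5: α=-2, u≡1; β=-2, v≡1 (mod 5); (1|5)=+1, (1|5)=+1; sign (−1)^0·+1^-2·+1^-2 = +1.
Ram(1001, 1729) = {11, 19}; no ℚ_11-point on the conic.

[11, 19]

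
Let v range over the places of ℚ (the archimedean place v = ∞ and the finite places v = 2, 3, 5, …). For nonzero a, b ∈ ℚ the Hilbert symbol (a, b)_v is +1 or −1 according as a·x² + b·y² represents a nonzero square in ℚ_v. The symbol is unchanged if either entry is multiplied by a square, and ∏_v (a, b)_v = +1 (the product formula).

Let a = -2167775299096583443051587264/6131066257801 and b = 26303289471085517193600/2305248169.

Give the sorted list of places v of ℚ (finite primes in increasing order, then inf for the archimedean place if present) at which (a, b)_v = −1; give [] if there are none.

[2, 11]

(a, b) ≡ (-11, 6) mod (ℚ^×)²; places V = {2, 3, 5, 7, 11, 19, 29, 47, ∞}.
(a,b)_2: α=6, β=7; u≡5, v≡3 (mod 8); ε(u)ε(v)=0·1, αω(v)=6·1, βω(u)=7·1; sum ≡ 1  ⇒  -1.
(a,b)_19: α=-10, u≡3; β=-6, v≡5 (mod 19); (3|19)=-1, (5|19)=+1; sign (−1)^0·-1^-6·+1^-10 = +1.
(a,b)_7: α=2, u≡5; β=-2, v≡3 (mod 7); (5|7)=-1, (3|7)=-1; sign (−1)^0·-1^-2·-1^2 = +1.
(a,b)_47: α=6, u≡12; β=4, v≡4 (mod 47); (12|47)=+1, (4|47)=+1; sign (−1)^0·+1^4·+1^6 = +1.
(a,b)_3: α=4, u≡1; β=9, v≡2 (mod 3); (1|3)=+1, (2|3)=-1; sign (−1)^0·+1^9·-1^4 = +1.
(a,b)_5: α=0, u≡1; β=2, v≡1 (mod 5); (1|5)=+1, (1|5)=+1; sign (−1)^0·+1^2·+1^0 = +1.
(a,b)_29: α=6, u≡8; β=4, v≡1 (mod 29); (8|29)=-1, (1|29)=+1; sign (−1)^0·-1^4·+1^6 = +1.
(a,b)_11: α=3, u≡7; β=2, v≡10 (mod 11); (7|11)=-1, (10|11)=-1; sign (−1)^0·-1^2·-1^3 = -1.
(a,b)_∞: sgn(-11)=−, sgn(6)=+, so +1.
|Ram(-11, 6)| = 2, even; anisotropic at {2, 11}.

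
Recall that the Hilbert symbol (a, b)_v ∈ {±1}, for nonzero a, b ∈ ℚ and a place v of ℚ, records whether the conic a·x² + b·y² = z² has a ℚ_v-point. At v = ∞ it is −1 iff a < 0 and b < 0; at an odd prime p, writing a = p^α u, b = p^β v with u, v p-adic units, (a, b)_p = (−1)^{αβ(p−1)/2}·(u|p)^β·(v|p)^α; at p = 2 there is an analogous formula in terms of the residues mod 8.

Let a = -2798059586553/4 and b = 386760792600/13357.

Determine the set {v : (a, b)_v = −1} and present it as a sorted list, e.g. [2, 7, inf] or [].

Mod squares: a ≡ -217, b ≡ 222. Check v ∈ {∞, 2, 3, 5, 7, 11, 13, 19, 31, 37}.
v=31: a=31^3·(≡26), b=31^2·(≡8) mod 31; (26|31)=-1, (8|31)=+1; (−1)^{3·2·15}·(-1)^2·(+1)^3 = +1.
v=7: a=7^1·(≡1), b=7^2·(≡5) mod 7; (1|7)=+1, (5|7)=-1; (−1)^{1·2·3}·(+1)^2·(-1)^1 = -1.
v=37: a=37^2·(≡5), b=37^-1·(≡14) mod 37; (5|37)=-1, (14|37)=-1; (−1)^{2·-1·18}·(-1)^-1·(-1)^2 = -1.
v=∞: -217 < 0 and 222 > 0  ⇒  (a,b)_∞ = +1.
v=2: v_2(a)=-2, v_2(b)=3; units ≡ 7, 7 (mod 8); ε·ε+αω+βω = 1·1+-2·0+3·0 ≡ 1  ⇒  (a,b)_2 = -1.
v=11: a=11^2·(≡5), b=11^0·(≡2) mod 11; (5|11)=+1, (2|11)=-1; (−1)^{2·0·5}·(+1)^0·(-1)^2 = +1.
v=3: a=3^4·(≡2), b=3^5·(≡2) mod 3; (2|3)=-1, (2|3)=-1; (−1)^{4·5·1}·(-1)^5·(-1)^4 = -1.
v=19: a=19^0·(≡9), b=19^-2·(≡10) mod 19; (9|19)=+1, (10|19)=-1; (−1)^{0·-2·9}·(+1)^-2·(-1)^0 = +1.
v=5: a=5^0·(≡3), b=5^2·(≡2) mod 5; (3|5)=-1, (2|5)=-1; (−1)^{0·2·2}·(-1)^2·(-1)^0 = +1.
v=13: a=13^0·(≡4), b=13^2·(≡3) mod 13; (4|13)=+1, (3|13)=+1; (−1)^{0·2·6}·(+1)^2·(+1)^0 = +1.
(-217, 222 / ℚ) ramifies at {2, 3, 7, 37}: a division algebra.

[2, 3, 7, 37]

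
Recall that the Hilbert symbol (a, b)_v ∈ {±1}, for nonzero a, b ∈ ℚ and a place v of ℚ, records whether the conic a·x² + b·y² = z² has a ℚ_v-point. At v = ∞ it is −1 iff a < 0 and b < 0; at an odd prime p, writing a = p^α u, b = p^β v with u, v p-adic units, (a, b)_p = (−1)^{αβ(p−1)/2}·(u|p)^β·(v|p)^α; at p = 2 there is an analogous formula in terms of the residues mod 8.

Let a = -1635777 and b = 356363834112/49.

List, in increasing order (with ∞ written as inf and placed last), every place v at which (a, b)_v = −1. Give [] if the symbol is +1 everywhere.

[2, 13]

(a, b) ≡ (-181753, 154671803) mod (ℚ^×)²; places V = {2, 3, 7, 11, 13, 23, 31, 37, 41, ∞}.
(a,b)_7: α=0, u≡4; β=-2, v≡6 (mod 7); (4|7)=+1, (6|7)=-1; sign (−1)^0·+1^-2·-1^0 = +1.
(a,b)_41: α=1, u≡37; β=1, v≡32 (mod 41); (37|41)=+1, (32|41)=+1; sign (−1)^0·+1^1·+1^1 = +1.
(a,b)_2: α=0, β=8; u≡7, v≡3 (mod 8); ε(u)ε(v)=1·1, αω(v)=0·1, βω(u)=8·0; sum ≡ 1  ⇒  -1.
(a,b)_13: α=1, u≡11; β=1, v≡3 (mod 13); (11|13)=-1, (3|13)=+1; sign (−1)^0·-1^1·+1^1 = -1.
(a,b)_23: α=0, u≡6; β=1, v≡8 (mod 23); (6|23)=+1, (8|23)=+1; sign (−1)^0·+1^1·+1^0 = +1.
(a,b)_37: α=0, u≡30; β=1, v≡6 (mod 37); (30|37)=+1, (6|37)=-1; sign (−1)^0·+1^1·-1^0 = +1.
(a,b)_31: α=1, u≡26; β=1, v≡7 (mod 31); (26|31)=-1, (7|31)=+1; sign (−1)^1·-1^1·+1^1 = +1.
(a,b)_11: α=1, u≡2; β=1, v≡4 (mod 11); (2|11)=-1, (4|11)=+1; sign (−1)^1·-1^1·+1^1 = +1.
(a,b)_∞: sgn(-181753)=−, sgn(154671803)=+, so +1.
(a,b)_3: α=2, u≡2; β=2, v≡2 (mod 3); (2|3)=-1, (2|3)=-1; sign (−1)^0·-1^2·-1^2 = +1.
(-181753, 154671803 / ℚ) ramifies at {2, 13}: a division algebra.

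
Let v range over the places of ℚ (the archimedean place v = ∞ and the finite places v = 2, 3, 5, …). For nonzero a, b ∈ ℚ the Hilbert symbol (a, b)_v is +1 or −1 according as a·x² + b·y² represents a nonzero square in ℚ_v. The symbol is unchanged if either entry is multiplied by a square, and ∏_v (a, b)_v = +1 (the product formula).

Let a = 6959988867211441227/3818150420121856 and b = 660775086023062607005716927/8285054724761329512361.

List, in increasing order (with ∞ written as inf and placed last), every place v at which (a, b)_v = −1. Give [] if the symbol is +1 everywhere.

[2, 3]

(a, b) ≡ (3, 23) mod (ℚ^×)²; places V = {2, 3, 7, 13, 17, 23, 31, 37, 41, ∞}.
(a,b)_2: α=-8, β=0; u≡3, v≡7 (mod 8); ε(u)ε(v)=1·1, αω(v)=-8·0, βω(u)=0·1; sum ≡ 1  ⇒  -1.
(a,b)_23: α=4, u≡8; β=7, v≡4 (mod 23); (8|23)=+1, (4|23)=+1; sign (−1)^0·+1^7·+1^4 = +1.
(a,b)_∞: sgn(3)=+, sgn(23)=+, so +1.
(a,b)_17: α=4, u≡14; β=6, v≡10 (mod 17); (14|17)=-1, (10|17)=-1; sign (−1)^0·-1^6·-1^4 = +1.
(a,b)_31: α=-2, u≡30; β=-2, v≡3 (mod 31); (30|31)=-1, (3|31)=-1; sign (−1)^0·-1^-2·-1^-2 = +1.
(a,b)_3: α=11, u≡1; β=14, v≡2 (mod 3); (1|3)=+1, (2|3)=-1; sign (−1)^0·+1^14·-1^11 = -1.
(a,b)_41: α=2, u≡22; β=2, v≡21 (mod 41); (22|41)=-1, (21|41)=+1; sign (−1)^0·-1^2·+1^2 = +1.
(a,b)_7: α=-2, u≡6; β=-6, v≡2 (mod 7); (6|7)=-1, (2|7)=+1; sign (−1)^0·-1^-6·+1^-2 = +1.
(a,b)_37: α=-4, u≡30; β=-6, v≡31 (mod 37); (30|37)=+1, (31|37)=-1; sign (−1)^0·+1^-6·-1^-4 = +1.
(a,b)_13: α=-2, u≡12; β=-4, v≡4 (mod 13); (12|13)=+1, (4|13)=+1; sign (−1)^0·+1^-4·+1^-2 = +1.
Ram(3, 23) = {2, 3}; no ℚ_2-point on the conic.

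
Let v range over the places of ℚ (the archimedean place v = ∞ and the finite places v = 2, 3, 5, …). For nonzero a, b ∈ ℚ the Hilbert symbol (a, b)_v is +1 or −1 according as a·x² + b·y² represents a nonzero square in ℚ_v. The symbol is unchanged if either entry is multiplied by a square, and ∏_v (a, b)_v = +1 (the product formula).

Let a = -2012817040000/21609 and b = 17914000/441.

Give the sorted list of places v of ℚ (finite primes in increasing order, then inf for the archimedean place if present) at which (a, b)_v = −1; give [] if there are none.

Mod squares: a ≡ -106, b ≡ 265. Check v ∈ {∞, 2, 3, 5, 7, 13, 53}.
v=5: a=5^4·(≡4), b=5^3·(≡2) mod 5; (4|5)=+1, (2|5)=-1; (−1)^{4·3·2}·(+1)^3·(-1)^4 = +1.
v=∞: -106 < 0 and 265 > 0  ⇒  (a,b)_∞ = +1.
v=53: a=53^3·(≡33), b=53^1·(≡51) mod 53; (33|53)=-1, (51|53)=-1; (−1)^{3·1·26}·(-1)^1·(-1)^3 = +1.
v=3: a=3^-2·(≡2), b=3^-2·(≡1) mod 3; (2|3)=-1, (1|3)=+1; (−1)^{-2·-2·1}·(-1)^-2·(+1)^-2 = +1.
v=13: a=13^2·(≡5), b=13^2·(≡2) mod 13; (5|13)=-1, (2|13)=-1; (−1)^{2·2·6}·(-1)^2·(-1)^2 = +1.
v=7: a=7^-4·(≡5), b=7^-2·(≡3) mod 7; (5|7)=-1, (3|7)=-1; (−1)^{-4·-2·3}·(-1)^-2·(-1)^-4 = +1.
v=2: v_2(a)=7, v_2(b)=4; units ≡ 3, 1 (mod 8); ε·ε+αω+βω = 1·0+7·0+4·1 ≡ 0  ⇒  (a,b)_2 = +1.
Ram(a, b) = ∅: the form -106·x² + 265·y² − z² is isotropic over every ℚ_v, so by Hasse–Minkowski it is isotropic over ℚ.

[]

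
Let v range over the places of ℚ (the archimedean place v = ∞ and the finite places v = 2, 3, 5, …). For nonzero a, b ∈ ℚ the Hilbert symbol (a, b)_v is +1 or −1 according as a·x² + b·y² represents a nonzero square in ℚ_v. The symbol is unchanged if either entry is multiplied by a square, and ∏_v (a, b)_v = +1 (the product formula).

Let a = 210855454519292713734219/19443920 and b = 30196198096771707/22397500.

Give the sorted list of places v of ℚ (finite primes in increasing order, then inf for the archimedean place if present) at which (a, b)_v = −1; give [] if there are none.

[5, 23]

Mod squares: a ≡ 4255, b ≡ 44733. Check v ∈ {∞, 2, 3, 5, 7, 11, 13, 17, 23, 29, 31, 37, 41}.
v=37: a=37^3·(≡16), b=37^1·(≡11) mod 37; (16|37)=+1, (11|37)=+1; (−1)^{3·1·18}·(+1)^1·(+1)^3 = +1.
v=17: a=17^-2·(≡3), b=17^-2·(≡6) mod 17; (3|17)=-1, (6|17)=-1; (−1)^{-2·-2·8}·(-1)^-2·(-1)^-2 = +1.
v=∞: 4255 > 0 and 44733 > 0  ⇒  (a,b)_∞ = +1.
v=11: a=11^2·(≡1), b=11^2·(≡10) mod 11; (1|11)=+1, (10|11)=-1; (−1)^{2·2·5}·(+1)^2·(-1)^2 = +1.
v=13: a=13^0·(≡9), b=13^1·(≡9) mod 13; (9|13)=+1, (9|13)=+1; (−1)^{0·1·6}·(+1)^1·(+1)^0 = +1.
v=3: a=3^6·(≡1), b=3^5·(≡1) mod 3; (1|3)=+1, (1|3)=+1; (−1)^{6·5·1}·(+1)^5·(+1)^6 = +1.
v=29: a=29^-2·(≡3), b=29^0·(≡19) mod 29; (3|29)=-1, (19|29)=-1; (−1)^{-2·0·14}·(-1)^0·(-1)^-2 = +1.
v=7: a=7^4·(≡3), b=7^4·(≡3) mod 7; (3|7)=-1, (3|7)=-1; (−1)^{4·4·3}·(-1)^4·(-1)^4 = +1.
v=41: a=41^2·(≡2), b=41^2·(≡33) mod 41; (2|41)=+1, (33|41)=+1; (−1)^{2·2·20}·(+1)^2·(+1)^2 = +1.
v=31: a=31^2·(≡5), b=31^-1·(≡12) mod 31; (5|31)=+1, (12|31)=-1; (−1)^{2·-1·15}·(+1)^-1·(-1)^2 = +1.
v=2: v_2(a)=-4, v_2(b)=-2; units ≡ 7, 5 (mod 8); ε·ε+αω+βω = 1·0+-4·1+-2·0 ≡ 0  ⇒  (a,b)_2 = +1.
v=5: a=5^-1·(≡1), b=5^-4·(≡2) mod 5; (1|5)=+1, (2|5)=-1; (−1)^{-1·-4·2}·(+1)^-4·(-1)^-1 = -1.
v=23: a=23^3·(≡9), b=23^2·(≡17) mod 23; (9|23)=+1, (17|23)=-1; (−1)^{3·2·11}·(+1)^2·(-1)^3 = -1.
|Ram(4255, 44733)| = 2, even; anisotropic at {5, 23}.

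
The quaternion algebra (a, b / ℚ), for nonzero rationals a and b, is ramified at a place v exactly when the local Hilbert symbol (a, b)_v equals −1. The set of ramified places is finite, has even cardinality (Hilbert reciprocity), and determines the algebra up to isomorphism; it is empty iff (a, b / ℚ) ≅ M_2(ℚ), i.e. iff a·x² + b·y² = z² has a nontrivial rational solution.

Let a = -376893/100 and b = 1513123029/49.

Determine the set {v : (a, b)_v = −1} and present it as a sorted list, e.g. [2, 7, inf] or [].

(a, b) ≡ (-517, 629) mod (ℚ^×)²; places V = {2, 3, 5, 7, 11, 17, 37, 47, ∞}.
(a,b)_47: α=1, u≡3; β=2, v≡25 (mod 47); (3|47)=+1, (25|47)=+1; sign (−1)^0·+1^2·+1^1 = +1.
(a,b)_2: α=-2, β=0; u≡3, v≡5 (mod 8); ε(u)ε(v)=1·0, αω(v)=-2·1, βω(u)=0·1; sum ≡ 0  ⇒  +1.
(a,b)_37: α=0, u≡1; β=1, v≡22 (mod 37); (1|37)=+1, (22|37)=-1; sign (−1)^0·+1^1·-1^0 = +1.
(a,b)_7: α=0, u≡4; β=-2, v≡5 (mod 7); (4|7)=+1, (5|7)=-1; sign (−1)^0·+1^-2·-1^0 = +1.
(a,b)_11: α=1, u≡2; β=2, v≡6 (mod 11); (2|11)=-1, (6|11)=-1; sign (−1)^0·-1^2·-1^1 = -1.
(a,b)_5: α=-2, u≡3; β=0, v≡1 (mod 5); (3|5)=-1, (1|5)=+1; sign (−1)^0·-1^0·+1^-2 = +1.
(a,b)_∞: sgn(-517)=−, sgn(629)=+, so +1.
(a,b)_17: α=0, u≡10; β=1, v≡10 (mod 17); (10|17)=-1, (10|17)=-1; sign (−1)^0·-1^1·-1^0 = -1.
(a,b)_3: α=6, u≡2; β=2, v≡2 (mod 3); (2|3)=-1, (2|3)=-1; sign (−1)^0·-1^2·-1^6 = +1.
Ram(-517, 629) = {11, 17}; no ℚ_11-point on the conic.

[11, 17]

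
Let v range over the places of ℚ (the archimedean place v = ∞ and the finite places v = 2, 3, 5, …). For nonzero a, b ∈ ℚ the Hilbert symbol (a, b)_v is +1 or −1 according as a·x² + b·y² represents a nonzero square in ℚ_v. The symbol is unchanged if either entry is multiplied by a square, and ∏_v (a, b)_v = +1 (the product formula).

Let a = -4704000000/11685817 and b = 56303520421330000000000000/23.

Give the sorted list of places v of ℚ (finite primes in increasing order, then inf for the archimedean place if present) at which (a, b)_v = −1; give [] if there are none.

[2, 3, 5, 7, 17, 23]

Mod squares: a ≡ -579462, b ≡ 30590. Check v ∈ {∞, 2, 3, 5, 7, 11, 13, 17, 19, 23}.
v=5: a=5^6·(≡2), b=5^13·(≡2) mod 5; (2|5)=-1, (2|5)=-1; (−1)^{6·13·2}·(-1)^13·(-1)^6 = -1.
v=2: v_2(a)=11, v_2(b)=13; units ≡ 5, 7 (mod 8); ε·ε+αω+βω = 0·1+11·0+13·1 ≡ 1  ⇒  (a,b)_2 = -1.
v=3: a=3^1·(≡1), b=3^0·(≡2) mod 3; (1|3)=+1, (2|3)=-1; (−1)^{1·0·1}·(+1)^0·(-1)^1 = -1.
v=17: a=17^-1·(≡16), b=17^2·(≡3) mod 17; (16|17)=+1, (3|17)=-1; (−1)^{-1·2·8}·(+1)^2·(-1)^-1 = -1.
v=11: a=11^-2·(≡6), b=11^0·(≡6) mod 11; (6|11)=-1, (6|11)=-1; (−1)^{-2·0·5}·(-1)^0·(-1)^-2 = +1.
v=13: a=13^-1·(≡12), b=13^2·(≡4) mod 13; (12|13)=+1, (4|13)=+1; (−1)^{-1·2·6}·(+1)^2·(+1)^-1 = +1.
v=7: a=7^2·(≡3), b=7^5·(≡4) mod 7; (3|7)=-1, (4|7)=+1; (−1)^{2·5·3}·(-1)^5·(+1)^2 = -1.
v=23: a=23^-1·(≡15), b=23^-1·(≡5) mod 23; (15|23)=-1, (5|23)=-1; (−1)^{-1·-1·11}·(-1)^-1·(-1)^-1 = -1.
v=∞: -579462 < 0 and 30590 > 0  ⇒  (a,b)_∞ = +1.
v=19: a=19^-1·(≡17), b=19^3·(≡18) mod 19; (17|19)=+1, (18|19)=-1; (−1)^{-1·3·9}·(+1)^3·(-1)^-1 = +1.
|Ram(-579462, 30590)| = 6, even; anisotropic at {2, 3, 5, 7, 17, 23}.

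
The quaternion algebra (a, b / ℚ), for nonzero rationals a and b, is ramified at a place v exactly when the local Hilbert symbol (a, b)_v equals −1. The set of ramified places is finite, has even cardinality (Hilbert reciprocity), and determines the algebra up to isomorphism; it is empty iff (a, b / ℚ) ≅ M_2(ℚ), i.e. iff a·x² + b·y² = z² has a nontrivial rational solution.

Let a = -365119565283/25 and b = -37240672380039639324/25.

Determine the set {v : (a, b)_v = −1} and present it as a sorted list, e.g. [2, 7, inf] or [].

[31, 37, 43, inf]

(a, b) ≡ (-16027, -1591) mod (ℚ^×)²; places V = {2, 3, 5, 11, 31, 37, 43, 47, ∞}.
(a,b)_2: α=0, β=2; u≡5, v≡1 (mod 8); ε(u)ε(v)=0·0, αω(v)=0·0, βω(u)=2·1; sum ≡ 0  ⇒  +1.
(a,b)_11: α=1, u≡2; β=2, v≡5 (mod 11); (2|11)=-1, (5|11)=+1; sign (−1)^0·-1^2·+1^1 = +1.
(a,b)_31: α=1, u≡19; β=2, v≡26 (mod 31); (19|31)=+1, (26|31)=-1; sign (−1)^0·+1^2·-1^1 = -1.
(a,b)_47: α=1, u≡44; β=2, v≡21 (mod 47); (44|47)=-1, (21|47)=+1; sign (−1)^0·-1^2·+1^1 = +1.
(a,b)_43: α=2, u≡42; β=3, v≡13 (mod 43); (42|43)=-1, (13|43)=+1; sign (−1)^0·-1^3·+1^2 = -1.
(a,b)_∞: sgn(-16027)=−, sgn(-1591)=−, so -1.
(a,b)_5: α=-2, u≡2; β=-2, v≡1 (mod 5); (2|5)=-1, (1|5)=+1; sign (−1)^0·-1^-2·+1^-2 = +1.
(a,b)_37: α=2, u≡14; β=3, v≡18 (mod 37); (14|37)=-1, (18|37)=-1; sign (−1)^0·-1^3·-1^2 = -1.
(a,b)_3: α=2, u≡2; β=2, v≡2 (mod 3); (2|3)=-1, (2|3)=-1; sign (−1)^0·-1^2·-1^2 = +1.
|Ram(-16027, -1591)| = 4, even; anisotropic at {31, 37, 43, ∞}.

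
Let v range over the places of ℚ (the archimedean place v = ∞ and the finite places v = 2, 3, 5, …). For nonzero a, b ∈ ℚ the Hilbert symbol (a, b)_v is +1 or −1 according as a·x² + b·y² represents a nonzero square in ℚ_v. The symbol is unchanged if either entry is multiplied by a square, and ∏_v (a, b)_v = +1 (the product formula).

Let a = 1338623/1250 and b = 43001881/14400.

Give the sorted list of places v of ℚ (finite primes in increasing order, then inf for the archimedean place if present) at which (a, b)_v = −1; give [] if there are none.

(a, b) ≡ (22126, 481) mod (ℚ^×)²; places V = {2, 3, 5, 11, 13, 23, 37, ∞}.
(a,b)_11: α=2, u≡9; β=0, v≡10 (mod 11); (9|11)=+1, (10|11)=-1; sign (−1)^0·+1^0·-1^2 = +1.
(a,b)_5: α=-4, u≡4; β=-2, v≡1 (mod 5); (4|5)=+1, (1|5)=+1; sign (−1)^0·+1^-2·+1^-4 = +1.
(a,b)_37: α=1, u≡24; β=1, v≡22 (mod 37); (24|37)=-1, (22|37)=-1; sign (−1)^0·-1^1·-1^1 = +1.
(a,b)_13: α=1, u≡12; β=3, v≡11 (mod 13); (12|13)=+1, (11|13)=-1; sign (−1)^0·+1^3·-1^1 = -1.
(a,b)_∞: sgn(22126)=+, sgn(481)=+, so +1.
(a,b)_3: α=0, u≡1; β=-2, v≡1 (mod 3); (1|3)=+1, (1|3)=+1; sign (−1)^0·+1^-2·+1^0 = +1.
(a,b)_23: α=1, u≡10; β=2, v≡15 (mod 23); (10|23)=-1, (15|23)=-1; sign (−1)^0·-1^2·-1^1 = -1.
(a,b)_2: α=-1, β=-6; u≡7, v≡1 (mod 8); ε(u)ε(v)=1·0, αω(v)=-1·0, βω(u)=-6·0; sum ≡ 0  ⇒  +1.
Ram(22126, 481) = {13, 23}; no ℚ_13-point on the conic.

[13, 23]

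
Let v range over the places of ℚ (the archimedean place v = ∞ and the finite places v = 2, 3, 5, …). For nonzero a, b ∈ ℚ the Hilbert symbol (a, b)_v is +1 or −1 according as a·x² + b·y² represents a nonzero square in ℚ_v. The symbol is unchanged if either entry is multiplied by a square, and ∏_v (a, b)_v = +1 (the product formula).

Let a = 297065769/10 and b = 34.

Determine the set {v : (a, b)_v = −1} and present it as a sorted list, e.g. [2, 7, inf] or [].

[2, 7, 13, 17]

(a, b) ≡ (46410, 34) mod (ℚ^×)²; places V = {2, 3, 5, 7, 11, 13, 17, 23, ∞}.
(a,b)_3: α=1, u≡2; β=0, v≡1 (mod 3); (2|3)=-1, (1|3)=+1; sign (−1)^0·-1^0·+1^1 = +1.
(a,b)_5: α=-1, u≡2; β=0, v≡4 (mod 5); (2|5)=-1, (4|5)=+1; sign (−1)^0·-1^0·+1^-1 = +1.
(a,b)_11: α=2, u≡1; β=0, v≡1 (mod 11); (1|11)=+1, (1|11)=+1; sign (−1)^0·+1^0·+1^2 = +1.
(a,b)_13: α=1, u≡6; β=0, v≡8 (mod 13); (6|13)=-1, (8|13)=-1; sign (−1)^0·-1^0·-1^1 = -1.
(a,b)_7: α=1, u≡4; β=0, v≡6 (mod 7); (4|7)=+1, (6|7)=-1; sign (−1)^0·+1^0·-1^1 = -1.
(a,b)_17: α=1, u≡14; β=1, v≡2 (mod 17); (14|17)=-1, (2|17)=+1; sign (−1)^0·-1^1·+1^1 = -1.
(a,b)_23: α=2, u≡20; β=0, v≡11 (mod 23); (20|23)=-1, (11|23)=-1; sign (−1)^0·-1^0·-1^2 = +1.
(a,b)_∞: sgn(46410)=+, sgn(34)=+, so +1.
(a,b)_2: α=-1, β=1; u≡5, v≡1 (mod 8); ε(u)ε(v)=0·0, αω(v)=-1·0, βω(u)=1·1; sum ≡ 1  ⇒  -1.
|Ram(46410, 34)| = 4, even; anisotropic at {2, 7, 13, 17}.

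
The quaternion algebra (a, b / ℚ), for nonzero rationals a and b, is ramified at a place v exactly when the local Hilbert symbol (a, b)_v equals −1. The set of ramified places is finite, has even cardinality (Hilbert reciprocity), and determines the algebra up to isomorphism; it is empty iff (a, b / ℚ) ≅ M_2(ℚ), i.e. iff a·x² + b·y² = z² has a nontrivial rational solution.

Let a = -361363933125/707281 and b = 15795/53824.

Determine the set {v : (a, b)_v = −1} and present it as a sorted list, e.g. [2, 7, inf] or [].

[2, 3, 5, 13]

(a, b) ≡ (-13, 195) mod (ℚ^×)²; places V = {2, 3, 5, 13, 19, 29, ∞}.
(a,b)_13: α=3, u≡1; β=1, v≡8 (mod 13); (1|13)=+1, (8|13)=-1; sign (−1)^0·+1^1·-1^3 = -1.
(a,b)_2: α=0, β=-6; u≡3, v≡3 (mod 8); ε(u)ε(v)=1·1, αω(v)=0·1, βω(u)=-6·1; sum ≡ 1  ⇒  -1.
(a,b)_3: α=6, u≡2; β=5, v≡2 (mod 3); (2|3)=-1, (2|3)=-1; sign (−1)^0·-1^5·-1^6 = -1.
(a,b)_19: α=2, u≡9; β=0, v≡17 (mod 19); (9|19)=+1, (17|19)=+1; sign (−1)^0·+1^0·+1^2 = +1.
(a,b)_∞: sgn(-13)=−, sgn(195)=+, so +1.
(a,b)_5: α=4, u≡2; β=1, v≡1 (mod 5); (2|5)=-1, (1|5)=+1; sign (−1)^0·-1^1·+1^4 = -1.
(a,b)_29: α=-4, u≡24; β=-2, v≡8 (mod 29); (24|29)=+1, (8|29)=-1; sign (−1)^0·+1^-2·-1^-4 = +1.
|Ram(-13, 195)| = 4, even; anisotropic at {2, 3, 5, 13}.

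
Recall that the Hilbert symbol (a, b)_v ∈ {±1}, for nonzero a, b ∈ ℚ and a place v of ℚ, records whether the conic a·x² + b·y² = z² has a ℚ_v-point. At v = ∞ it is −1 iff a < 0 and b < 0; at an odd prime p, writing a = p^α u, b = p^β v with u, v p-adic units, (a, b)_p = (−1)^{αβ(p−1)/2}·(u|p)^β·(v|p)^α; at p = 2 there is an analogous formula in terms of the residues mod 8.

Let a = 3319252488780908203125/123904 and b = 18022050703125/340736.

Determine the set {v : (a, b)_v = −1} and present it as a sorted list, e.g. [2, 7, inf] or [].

[3, 5, 7, 11]

(a, b) ≡ (285, 8855) mod (ℚ^×)²; places V = {2, 3, 5, 7, 11, 17, 19, 23, ∞}.
(a,b)_7: α=4, u≡6; β=3, v≡5 (mod 7); (6|7)=-1, (5|7)=-1; sign (−1)^0·-1^3·-1^4 = -1.
(a,b)_2: α=-10, β=-8; u≡5, v≡7 (mod 8); ε(u)ε(v)=0·1, αω(v)=-10·0, βω(u)=-8·1; sum ≡ 0  ⇒  +1.
(a,b)_3: α=3, u≡2; β=4, v≡2 (mod 3); (2|3)=-1, (2|3)=-1; sign (−1)^0·-1^4·-1^3 = -1.
(a,b)_19: α=3, u≡3; β=2, v≡6 (mod 19); (3|19)=-1, (6|19)=+1; sign (−1)^0·-1^2·+1^3 = +1.
(a,b)_5: α=11, u≡2; β=7, v≡4 (mod 5); (2|5)=-1, (4|5)=+1; sign (−1)^0·-1^7·+1^11 = -1.
(a,b)_17: α=2, u≡13; β=0, v≡2 (mod 17); (13|17)=+1, (2|17)=+1; sign (−1)^0·+1^0·+1^2 = +1.
(a,b)_23: α=2, u≡2; β=1, v≡20 (mod 23); (2|23)=+1, (20|23)=-1; sign (−1)^0·+1^1·-1^2 = +1.
(a,b)_∞: sgn(285)=+, sgn(8855)=+, so +1.
(a,b)_11: α=-2, u≡8; β=-3, v≡6 (mod 11); (8|11)=-1, (6|11)=-1; sign (−1)^0·-1^-3·-1^-2 = -1.
(285, 8855 / ℚ) ramifies at {3, 5, 7, 11}: a division algebra.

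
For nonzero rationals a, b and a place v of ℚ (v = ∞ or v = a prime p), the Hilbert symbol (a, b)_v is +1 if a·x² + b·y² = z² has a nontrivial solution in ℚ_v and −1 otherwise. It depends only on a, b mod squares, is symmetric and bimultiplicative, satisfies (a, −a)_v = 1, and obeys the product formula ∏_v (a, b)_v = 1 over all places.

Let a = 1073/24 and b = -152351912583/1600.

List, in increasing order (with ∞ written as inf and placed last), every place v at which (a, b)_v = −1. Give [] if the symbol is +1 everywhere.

Mod squares: a ≡ 6438, b ≡ -87. Check v ∈ {∞, 2, 3, 5, 13, 29, 37}.
v=37: a=37^1·(≡12), b=37^2·(≡29) mod 37; (12|37)=+1, (29|37)=-1; (−1)^{1·2·18}·(+1)^2·(-1)^1 = -1.
v=∞: 6438 > 0 and -87 < 0  ⇒  (a,b)_∞ = +1.
v=3: a=3^-1·(≡1), b=3^3·(≡1) mod 3; (1|3)=+1, (1|3)=+1; (−1)^{-1·3·1}·(+1)^3·(+1)^-1 = -1.
v=13: a=13^0·(≡3), b=13^2·(≡9) mod 13; (3|13)=+1, (9|13)=+1; (−1)^{0·2·6}·(+1)^2·(+1)^0 = +1.
v=5: a=5^0·(≡2), b=5^-2·(≡3) mod 5; (2|5)=-1, (3|5)=-1; (−1)^{0·-2·2}·(-1)^-2·(-1)^0 = +1.
v=29: a=29^1·(≡10), b=29^3·(≡17) mod 29; (10|29)=-1, (17|29)=-1; (−1)^{1·3·14}·(-1)^3·(-1)^1 = +1.
v=2: v_2(a)=-3, v_2(b)=-6; units ≡ 3, 1 (mod 8); ε·ε+αω+βω = 1·0+-3·0+-6·1 ≡ 0  ⇒  (a,b)_2 = +1.
(6438, -87 / ℚ) ramifies at {3, 37}: a division algebra.

[3, 37]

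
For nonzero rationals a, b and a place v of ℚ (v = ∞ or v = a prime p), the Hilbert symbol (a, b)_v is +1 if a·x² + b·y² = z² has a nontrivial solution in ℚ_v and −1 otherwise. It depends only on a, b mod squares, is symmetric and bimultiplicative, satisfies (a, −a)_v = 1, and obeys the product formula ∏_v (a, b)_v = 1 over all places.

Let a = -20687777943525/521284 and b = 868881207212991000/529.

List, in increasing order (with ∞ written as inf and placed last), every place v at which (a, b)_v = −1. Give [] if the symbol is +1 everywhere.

Mod squares: a ≡ -1309, b ≡ 1190. Check v ∈ {∞, 2, 3, 5, 7, 11, 17, 19, 23, 29}.
v=7: a=7^1·(≡1), b=7^3·(≡2) mod 7; (1|7)=+1, (2|7)=+1; (−1)^{1·3·3}·(+1)^3·(+1)^1 = -1.
v=17: a=17^5·(≡4), b=17^3·(≡15) mod 17; (4|17)=+1, (15|17)=+1; (−1)^{5·3·8}·(+1)^3·(+1)^5 = +1.
v=19: a=19^-4·(≡13), b=19^0·(≡14) mod 19; (13|19)=-1, (14|19)=-1; (−1)^{-4·0·9}·(-1)^0·(-1)^-4 = +1.
v=11: a=11^1·(≡2), b=11^0·(≡6) mod 11; (2|11)=-1, (6|11)=-1; (−1)^{1·0·5}·(-1)^0·(-1)^1 = -1.
v=23: a=23^0·(≡13), b=23^-2·(≡21) mod 23; (13|23)=+1, (21|23)=-1; (−1)^{0·-2·11}·(+1)^-2·(-1)^0 = +1.
v=2: v_2(a)=-2, v_2(b)=3; units ≡ 3, 3 (mod 8); ε·ε+αω+βω = 1·1+-2·1+3·1 ≡ 0  ⇒  (a,b)_2 = +1.
v=3: a=3^2·(≡2), b=3^6·(≡2) mod 3; (2|3)=-1, (2|3)=-1; (−1)^{2·6·1}·(-1)^6·(-1)^2 = +1.
v=5: a=5^2·(≡1), b=5^3·(≡2) mod 5; (1|5)=+1, (2|5)=-1; (−1)^{2·3·2}·(+1)^3·(-1)^2 = +1.
v=29: a=29^2·(≡16), b=29^4·(≡13) mod 29; (16|29)=+1, (13|29)=+1; (−1)^{2·4·14}·(+1)^4·(+1)^2 = +1.
v=∞: -1309 < 0 and 1190 > 0  ⇒  (a,b)_∞ = +1.
Ram(-1309, 1190) = {7, 11}; no ℚ_7-point on the conic.

[7, 11]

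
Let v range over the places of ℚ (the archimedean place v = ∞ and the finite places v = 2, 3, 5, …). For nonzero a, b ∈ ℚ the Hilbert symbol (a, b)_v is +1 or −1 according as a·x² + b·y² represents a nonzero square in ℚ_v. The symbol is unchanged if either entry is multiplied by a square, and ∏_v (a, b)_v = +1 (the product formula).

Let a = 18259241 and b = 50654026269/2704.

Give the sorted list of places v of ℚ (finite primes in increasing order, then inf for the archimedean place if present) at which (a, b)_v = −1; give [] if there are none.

(a, b) ≡ (18259241, 82621) mod (ℚ^×)²; places V = {2, 3, 7, 11, 13, 17, 29, 37, ∞}.
(a,b)_17: α=1, u≡13; β=0, v≡1 (mod 17); (13|17)=+1, (1|17)=+1; sign (−1)^0·+1^0·+1^1 = +1.
(a,b)_13: α=1, u≡11; β=-2, v≡5 (mod 13); (11|13)=-1, (5|13)=-1; sign (−1)^0·-1^-2·-1^1 = -1.
(a,b)_2: α=0, β=-4; u≡1, v≡5 (mod 8); ε(u)ε(v)=0·0, αω(v)=0·1, βω(u)=-4·0; sum ≡ 0  ⇒  +1.
(a,b)_37: α=1, u≡24; β=1, v≡8 (mod 37); (24|37)=-1, (8|37)=-1; sign (−1)^0·-1^1·-1^1 = +1.
(a,b)_29: α=1, u≡10; β=3, v≡4 (mod 29); (10|29)=-1, (4|29)=+1; sign (−1)^0·-1^3·+1^1 = -1.
(a,b)_11: α=1, u≡9; β=1, v≡4 (mod 11); (9|11)=+1, (4|11)=+1; sign (−1)^1·+1^1·+1^1 = -1.
(a,b)_∞: sgn(18259241)=+, sgn(82621)=+, so +1.
(a,b)_7: α=1, u≡4; β=1, v≡4 (mod 7); (4|7)=+1, (4|7)=+1; sign (−1)^1·+1^1·+1^1 = -1.
(a,b)_3: α=0, u≡2; β=6, v≡1 (mod 3); (2|3)=-1, (1|3)=+1; sign (−1)^0·-1^6·+1^0 = +1.
(18259241, 82621 / ℚ) ramifies at {7, 11, 13, 29}: a division algebra.

[7, 11, 13, 29]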